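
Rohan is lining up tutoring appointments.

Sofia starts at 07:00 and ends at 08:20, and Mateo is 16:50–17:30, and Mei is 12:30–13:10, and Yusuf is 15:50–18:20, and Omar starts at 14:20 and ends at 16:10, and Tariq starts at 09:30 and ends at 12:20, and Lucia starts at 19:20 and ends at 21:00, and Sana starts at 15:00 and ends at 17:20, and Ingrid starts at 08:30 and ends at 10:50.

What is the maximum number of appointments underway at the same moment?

Sort all start/end points and keep a running count:
07:00 start Sofia → 1
08:20 end Sofia → 0
08:30 start Ingrid → 1
09:30 start Tariq → 2
10:50 end Ingrid → 1
12:20 end Tariq → 0
12:30 start Mei → 1
13:10 end Mei → 0
14:20 start Omar → 1
15:00 start Sana → 2
15:50 start Yusuf → 3
16:10 end Omar → 2
16:50 start Mateo → 3
17:20 end Sana → 2
17:30 end Mateo → 1
18:20 end Yusuf → 0
19:20 start Lucia → 1
21:00 end Lucia → 0
Peak is 3, at 15:50 (Omar, Sana, Yusuf).

3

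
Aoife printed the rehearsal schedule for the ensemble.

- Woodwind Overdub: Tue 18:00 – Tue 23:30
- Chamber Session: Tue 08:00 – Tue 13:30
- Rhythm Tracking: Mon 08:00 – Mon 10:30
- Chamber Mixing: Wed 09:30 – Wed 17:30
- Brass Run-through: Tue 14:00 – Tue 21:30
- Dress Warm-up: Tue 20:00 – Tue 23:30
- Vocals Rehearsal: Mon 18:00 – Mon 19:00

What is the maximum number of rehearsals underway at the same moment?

3

Sweep the timeline, counting +1 at each start and −1 at each end (ends before starts at a tie):
Mon 08:00 start Rhythm Tracking → 1
Mon 10:30 end Rhythm Tracking → 0
Mon 18:00 start Vocals Rehearsal → 1
Mon 19:00 end Vocals Rehearsal → 0
Tue 08:00 start Chamber Session → 1
Tue 13:30 end Chamber Session → 0
Tue 14:00 start Brass Run-through → 1
Tue 18:00 start Woodwind Overdub → 2
Tue 20:00 start Dress Warm-up → 3
Tue 21:30 end Brass Run-through → 2
Tue 23:30 end Dress Warm-up → 1
Tue 23:30 end Woodwind Overdub → 0
Wed 09:30 start Chamber Mixing → 1
Wed 17:30 end Chamber Mixing → 0
Peak is 3, at Tue 20:00 (Brass Run-through, Dress Warm-up, Woodwind Overdub).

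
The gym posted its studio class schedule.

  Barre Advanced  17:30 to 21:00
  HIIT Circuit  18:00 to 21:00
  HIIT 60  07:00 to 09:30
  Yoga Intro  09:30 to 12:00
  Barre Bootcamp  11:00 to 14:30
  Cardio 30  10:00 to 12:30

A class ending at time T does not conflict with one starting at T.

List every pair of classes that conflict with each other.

Barre Advanced & HIIT Circuit, Barre Bootcamp & Cardio 30, Barre Bootcamp & Yoga Intro, Cardio 30 & Yoga Intro

Two intervals overlap when each starts before the other ends.
Sorted by start: HIIT 60, Yoga Intro, Cardio 30, Barre Bootcamp, Barre Advanced, HIIT Circuit.
Yoga Intro starts exactly when HIIT 60 ends (back-to-back, no overlap) — done with HIIT 60.
Cardio 30 starts before Yoga Intro ends → Yoga Intro and Cardio 30 overlap.
Barre Bootcamp starts before Yoga Intro ends → Yoga Intro and Barre Bootcamp overlap.
Barre Advanced starts after Yoga Intro ends — done with Yoga Intro.
Barre Bootcamp starts before Cardio 30 ends → Cardio 30 and Barre Bootcamp overlap.
Barre Advanced starts after Cardio 30 ends — done with Cardio 30.
Barre Advanced starts after Barre Bootcamp ends — done with Barre Bootcamp.
HIIT Circuit starts before Barre Advanced ends → Barre Advanced and HIIT Circuit overlap.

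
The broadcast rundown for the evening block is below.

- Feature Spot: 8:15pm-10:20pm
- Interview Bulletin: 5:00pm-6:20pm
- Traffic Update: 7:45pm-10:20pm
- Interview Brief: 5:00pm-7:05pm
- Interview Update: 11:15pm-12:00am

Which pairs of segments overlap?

Check each pair: they overlap iff neither finishes before the other starts.
Sorted by start: Interview Brief, Interview Bulletin, Traffic Update, Feature Spot, Interview Update.
Interview Bulletin starts before Interview Brief ends → Interview Brief and Interview Bulletin overlap.
Traffic Update starts after Interview Brief ends, so nothing later overlaps Interview Brief either.
Traffic Update starts after Interview Bulletin ends, so nothing later overlaps Interview Bulletin either.
Feature Spot starts before Traffic Update ends → Traffic Update and Feature Spot overlap.
Interview Update starts after Traffic Update ends.
Interview Update starts after Feature Spot ends.

Feature Spot & Traffic Update, Interview Brief & Interview Bulletin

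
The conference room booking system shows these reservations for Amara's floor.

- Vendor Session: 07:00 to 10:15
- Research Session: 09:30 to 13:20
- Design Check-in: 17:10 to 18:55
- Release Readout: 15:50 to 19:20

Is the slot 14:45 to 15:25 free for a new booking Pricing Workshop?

Yes — the slot is free

Vendor Session: ends 10:15 at or before Pricing Workshop starts 14:45 → clear.
Research Session: ends 13:20 at or before Pricing Workshop starts 14:45 → clear.
Release Readout: starts 15:50 at or after Pricing Workshop ends 15:25 → clear.
Design Check-in: starts 17:10 at or after Pricing Workshop ends 15:25 → clear.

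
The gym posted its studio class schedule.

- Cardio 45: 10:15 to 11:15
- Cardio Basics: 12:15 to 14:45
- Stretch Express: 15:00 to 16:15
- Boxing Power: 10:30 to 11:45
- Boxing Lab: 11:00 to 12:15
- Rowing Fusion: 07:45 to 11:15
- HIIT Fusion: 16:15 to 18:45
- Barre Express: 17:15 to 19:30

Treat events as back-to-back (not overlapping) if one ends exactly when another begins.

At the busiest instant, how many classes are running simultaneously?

Sweep the timeline, counting +1 at each start and −1 at each end (ends before starts at a tie):
07:45 start Rowing Fusion → 1
10:15 start Cardio 45 → 2
10:30 start Boxing Power → 3
11:00 start Boxing Lab → 4
11:15 end Cardio 45 → 3
11:15 end Rowing Fusion → 2
11:45 end Boxing Power → 1
12:15 end Boxing Lab → 0
12:15 start Cardio Basics → 1
14:45 end Cardio Basics → 0
15:00 start Stretch Express → 1
16:15 end Stretch Express → 0
16:15 start HIIT Fusion → 1
17:15 start Barre Express → 2
18:45 end HIIT Fusion → 1
19:30 end Barre Express → 0
Peak is 4, at 11:00 (Boxing Lab, Boxing Power, Cardio 45, Rowing Fusion).

4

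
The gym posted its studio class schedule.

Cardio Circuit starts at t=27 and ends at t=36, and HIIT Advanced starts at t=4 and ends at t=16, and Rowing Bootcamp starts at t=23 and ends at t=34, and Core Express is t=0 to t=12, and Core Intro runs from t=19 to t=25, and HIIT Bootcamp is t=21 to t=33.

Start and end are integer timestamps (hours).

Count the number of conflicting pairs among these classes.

6

Sorted by start: Core Express, HIIT Advanced, Core Intro, HIIT Bootcamp, Rowing Bootcamp, Cardio Circuit.
HIIT Advanced starts before Core Express ends → Core Express and HIIT Advanced overlap.
Core Intro starts after Core Express ends; Core Express is clear from here.
Core Intro starts after HIIT Advanced ends; HIIT Advanced is clear from here.
HIIT Bootcamp starts before Core Intro ends → Core Intro and HIIT Bootcamp overlap.
Rowing Bootcamp starts before Core Intro ends → Core Intro and Rowing Bootcamp overlap.
Cardio Circuit starts after Core Intro ends.
Rowing Bootcamp starts before HIIT Bootcamp ends → HIIT Bootcamp and Rowing Bootcamp overlap.
Cardio Circuit starts before HIIT Bootcamp ends → HIIT Bootcamp and Cardio Circuit overlap.
Cardio Circuit starts before Rowing Bootcamp ends → Rowing Bootcamp and Cardio Circuit overlap.
Overlapping pairs: Cardio Circuit & HIIT Bootcamp, Cardio Circuit & Rowing Bootcamp, Core Express & HIIT Advanced, Core Intro & HIIT Bootcamp, Core Intro & Rowing Bootcamp, HIIT Bootcamp & Rowing Bootcamp — 6 in total.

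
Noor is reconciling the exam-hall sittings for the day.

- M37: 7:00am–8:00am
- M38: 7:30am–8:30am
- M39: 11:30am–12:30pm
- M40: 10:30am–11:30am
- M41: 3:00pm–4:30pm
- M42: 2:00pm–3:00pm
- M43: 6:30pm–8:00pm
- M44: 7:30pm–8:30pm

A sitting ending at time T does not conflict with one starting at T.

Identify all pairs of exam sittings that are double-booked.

M37 & M38, M43 & M44

Sorted by start: M37, M38, M40, M39, M42, M41, M43, M44.
M38 starts before M37 ends → M37 and M38 overlap.
M40 starts after M37 ends; M37 is clear from here.
M40 starts after M38 ends; M38 is clear from here.
M39 starts exactly when M40 ends (back-to-back, no overlap); M40 is clear from here.
M42 starts after M39 ends; M39 is clear from here.
M41 starts exactly when M42 ends (back-to-back, no overlap); M42 is clear from here.
M43 starts after M41 ends; M41 is clear from here.
M44 starts before M43 ends → M43 and M44 overlap.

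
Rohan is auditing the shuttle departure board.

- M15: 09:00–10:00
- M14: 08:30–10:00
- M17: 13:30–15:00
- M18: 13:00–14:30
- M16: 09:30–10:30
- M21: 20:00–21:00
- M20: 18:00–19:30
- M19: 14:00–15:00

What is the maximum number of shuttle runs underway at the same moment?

Walk through starts and ends in time order (an end at T is processed before a start at T):
08:30 start M14 → 1
09:00 start M15 → 2
09:30 start M16 → 3
10:00 end M14 → 2
10:00 end M15 → 1
10:30 end M16 → 0
13:00 start M18 → 1
13:30 start M17 → 2
14:00 start M19 → 3
14:30 end M18 → 2
15:00 end M17 → 1
15:00 end M19 → 0
18:00 start M20 → 1
19:30 end M20 → 0
20:00 start M21 → 1
21:00 end M21 → 0
Peak is 3, at 09:30 (M14, M15, M16).

3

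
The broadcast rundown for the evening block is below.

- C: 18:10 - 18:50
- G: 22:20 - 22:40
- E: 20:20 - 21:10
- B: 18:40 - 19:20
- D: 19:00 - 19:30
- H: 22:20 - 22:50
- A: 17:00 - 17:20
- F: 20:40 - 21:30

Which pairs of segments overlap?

Sorted by start: A, C, B, D, E, F, G, H.
C starts after A ends, so A has no further overlaps.
B starts before C ends → C and B overlap.
D starts after C ends, so C has no further overlaps.
D starts before B ends → B and D overlap.
E starts after B ends, so B has no further overlaps.
E starts after D ends, so D has no further overlaps.
F starts before E ends → E and F overlap.
G starts after E ends, so E has no further overlaps.
G starts after F ends, so F has no further overlaps.
H starts before G ends → G and H overlap.

B & C, B & D, E & F, G & H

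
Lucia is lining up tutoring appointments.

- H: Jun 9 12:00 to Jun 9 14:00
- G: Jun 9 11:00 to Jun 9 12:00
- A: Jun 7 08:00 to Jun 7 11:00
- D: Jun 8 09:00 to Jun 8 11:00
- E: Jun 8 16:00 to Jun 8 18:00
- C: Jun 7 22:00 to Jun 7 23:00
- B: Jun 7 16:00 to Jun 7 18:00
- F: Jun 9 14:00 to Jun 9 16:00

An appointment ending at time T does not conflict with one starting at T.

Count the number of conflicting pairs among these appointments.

0

Sorted by start: A, B, C, D, E, G, H, F.
B starts after A ends — done with A.
C starts after B ends — done with B.
D starts after C ends — done with C.
E starts after D ends — done with D.
G starts after E ends — done with E.
H starts exactly when G ends (back-to-back, no overlap) — done with G.
F starts exactly when H ends (back-to-back, no overlap).
No pair overlaps.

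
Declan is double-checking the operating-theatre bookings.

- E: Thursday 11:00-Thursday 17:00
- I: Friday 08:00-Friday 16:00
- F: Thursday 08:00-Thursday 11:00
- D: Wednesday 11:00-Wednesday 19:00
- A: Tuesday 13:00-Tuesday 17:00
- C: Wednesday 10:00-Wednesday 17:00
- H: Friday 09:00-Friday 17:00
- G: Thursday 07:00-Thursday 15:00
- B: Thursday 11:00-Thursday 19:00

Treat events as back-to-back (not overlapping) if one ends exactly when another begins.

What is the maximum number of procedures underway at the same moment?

Sort all start/end points and keep a running count:
Tuesday 13:00 start A → 1
Tuesday 17:00 end A → 0
Wednesday 10:00 start C → 1
Wednesday 11:00 start D → 2
Wednesday 17:00 end C → 1
Wednesday 19:00 end D → 0
Thursday 07:00 start G → 1
Thursday 08:00 start F → 2
Thursday 11:00 end F → 1
Thursday 11:00 start B → 2
Thursday 11:00 start E → 3
Thursday 15:00 end G → 2
Thursday 17:00 end E → 1
Thursday 19:00 end B → 0
Friday 08:00 start I → 1
Friday 09:00 start H → 2
Friday 16:00 end I → 1
Friday 17:00 end H → 0
Peak is 3, at Thursday 11:00 (B, E, G).

3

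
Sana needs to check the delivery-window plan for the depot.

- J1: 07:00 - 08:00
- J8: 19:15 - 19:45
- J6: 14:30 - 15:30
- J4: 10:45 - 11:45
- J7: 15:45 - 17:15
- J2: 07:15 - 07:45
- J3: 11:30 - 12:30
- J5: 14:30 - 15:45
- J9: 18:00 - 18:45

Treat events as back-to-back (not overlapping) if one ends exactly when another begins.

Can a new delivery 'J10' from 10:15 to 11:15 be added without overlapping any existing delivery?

No — it overlaps J4

J1: ends 08:00 at or before J10 starts 10:15 → clear.
J2: ends 07:45 at or before J10 starts 10:15 → clear.
J4: starts 10:45 before J10 ends 11:15, and ends 11:45 after J10 starts 10:15 → overlap.
J3: starts 11:30 at or after J10 ends 11:15 → clear.
J5: starts 14:30 at or after J10 ends 11:15 → clear.
J6: starts 14:30 at or after J10 ends 11:15 → clear.
J7: starts 15:45 at or after J10 ends 11:15 → clear.
J9: starts 18:00 at or after J10 ends 11:15 → clear.
J8: starts 19:15 at or after J10 ends 11:15 → clear.
J10 overlaps J4.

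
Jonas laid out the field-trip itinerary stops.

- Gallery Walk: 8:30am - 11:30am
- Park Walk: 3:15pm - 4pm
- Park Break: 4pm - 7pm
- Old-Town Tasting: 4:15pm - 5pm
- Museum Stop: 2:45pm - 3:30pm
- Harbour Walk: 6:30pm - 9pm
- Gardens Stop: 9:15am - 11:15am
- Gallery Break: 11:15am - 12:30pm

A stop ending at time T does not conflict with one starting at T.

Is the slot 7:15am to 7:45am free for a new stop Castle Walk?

Yes — the slot is free

Gallery Walk: starts 8:30am at or after Castle Walk ends 7:45am → clear.
Gardens Stop: starts 9:15am at or after Castle Walk ends 7:45am → clear.
Gallery Break: starts 11:15am at or after Castle Walk ends 7:45am → clear.
Museum Stop: starts 2:45pm at or after Castle Walk ends 7:45am → clear.
Park Walk: starts 3:15pm at or after Castle Walk ends 7:45am → clear.
Park Break: starts 4pm at or after Castle Walk ends 7:45am → clear.
Old-Town Tasting: starts 4:15pm at or after Castle Walk ends 7:45am → clear.
Harbour Walk: starts 6:30pm at or after Castle Walk ends 7:45am → clear.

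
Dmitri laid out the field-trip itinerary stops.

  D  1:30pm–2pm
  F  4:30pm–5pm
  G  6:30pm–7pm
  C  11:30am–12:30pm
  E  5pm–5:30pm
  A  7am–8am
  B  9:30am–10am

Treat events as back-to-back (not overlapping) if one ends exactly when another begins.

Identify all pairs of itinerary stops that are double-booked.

Two intervals overlap when each starts before the other ends.
Sorted by start: A, B, C, D, F, E, G.
B starts after A ends, so A has no further overlaps.
C starts after B ends, so B has no further overlaps.
D starts after C ends, so C has no further overlaps.
F starts after D ends, so D has no further overlaps.
E starts exactly when F ends (back-to-back, no overlap), so F has no further overlaps.
G starts after E ends.

no overlapping pairs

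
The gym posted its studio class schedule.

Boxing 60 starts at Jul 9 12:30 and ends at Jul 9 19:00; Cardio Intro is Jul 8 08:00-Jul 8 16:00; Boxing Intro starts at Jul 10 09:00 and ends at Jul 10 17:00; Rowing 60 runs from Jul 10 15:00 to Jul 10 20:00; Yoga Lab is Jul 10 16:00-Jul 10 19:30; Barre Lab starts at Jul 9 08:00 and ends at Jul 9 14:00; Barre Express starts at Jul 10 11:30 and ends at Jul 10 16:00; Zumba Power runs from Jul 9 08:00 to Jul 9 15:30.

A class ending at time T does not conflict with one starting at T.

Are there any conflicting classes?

Two intervals overlap when each starts before the other ends.
Sorted by start: Cardio Intro, Zumba Power, Barre Lab, Boxing 60, Boxing Intro, Barre Express, Rowing 60, Yoga Lab.
Zumba Power starts after Cardio Intro ends, so Cardio Intro has no further overlaps.
Barre Lab starts before Zumba Power ends → Zumba Power and Barre Lab overlap.
That's a conflict, so the schedule is not conflict-free.

Yes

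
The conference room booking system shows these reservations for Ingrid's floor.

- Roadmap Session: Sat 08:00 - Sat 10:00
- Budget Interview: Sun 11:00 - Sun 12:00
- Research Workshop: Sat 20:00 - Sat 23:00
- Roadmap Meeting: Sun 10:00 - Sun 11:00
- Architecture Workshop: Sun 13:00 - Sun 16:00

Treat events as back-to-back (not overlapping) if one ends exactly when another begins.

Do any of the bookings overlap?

Two intervals overlap when each starts before the other ends.
Sorted by start: Roadmap Session, Research Workshop, Roadmap Meeting, Budget Interview, Architecture Workshop.
Research Workshop starts after Roadmap Session ends; Roadmap Session is clear from here.
Roadmap Meeting starts after Research Workshop ends; Research Workshop is clear from here.
Budget Interview starts exactly when Roadmap Meeting ends (back-to-back, no overlap); Roadmap Meeting is clear from here.
Architecture Workshop starts after Budget Interview ends.
Every pair is clear; the schedule has no overlaps.

No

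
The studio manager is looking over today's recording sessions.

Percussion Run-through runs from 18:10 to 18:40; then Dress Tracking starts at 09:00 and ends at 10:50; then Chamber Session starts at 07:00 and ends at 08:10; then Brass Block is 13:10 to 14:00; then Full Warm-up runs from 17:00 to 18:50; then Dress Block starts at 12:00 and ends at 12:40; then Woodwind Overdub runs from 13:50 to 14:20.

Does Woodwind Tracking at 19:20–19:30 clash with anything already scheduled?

Chamber Session: ends 08:10 at or before Woodwind Tracking starts 19:20 → clear.
Dress Tracking: ends 10:50 at or before Woodwind Tracking starts 19:20 → clear.
Dress Block: ends 12:40 at or before Woodwind Tracking starts 19:20 → clear.
Brass Block: ends 14:00 at or before Woodwind Tracking starts 19:20 → clear.
Woodwind Overdub: ends 14:20 at or before Woodwind Tracking starts 19:20 → clear.
Full Warm-up: ends 18:50 at or before Woodwind Tracking starts 19:20 → clear.
Percussion Run-through: ends 18:40 at or before Woodwind Tracking starts 19:20 → clear.

No — it doesn't clash with anything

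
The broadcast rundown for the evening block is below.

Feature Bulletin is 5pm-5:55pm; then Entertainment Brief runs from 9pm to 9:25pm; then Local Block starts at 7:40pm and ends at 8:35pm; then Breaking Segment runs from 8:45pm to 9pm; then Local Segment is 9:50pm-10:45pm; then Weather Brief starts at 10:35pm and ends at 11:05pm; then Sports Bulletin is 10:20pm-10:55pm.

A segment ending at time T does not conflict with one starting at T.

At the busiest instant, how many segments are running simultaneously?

Sweep the timeline, counting +1 at each start and −1 at each end (ends before starts at a tie):
5pm start Feature Bulletin → 1
5:55pm end Feature Bulletin → 0
7:40pm start Local Block → 1
8:35pm end Local Block → 0
8:45pm start Breaking Segment → 1
9pm end Breaking Segment → 0
9pm start Entertainment Brief → 1
9:25pm end Entertainment Brief → 0
9:50pm start Local Segment → 1
10:20pm start Sports Bulletin → 2
10:35pm start Weather Brief → 3
10:45pm end Local Segment → 2
10:55pm end Sports Bulletin → 1
11:05pm end Weather Brief → 0
Peak is 3, at 10:35pm (Local Segment, Sports Bulletin, Weather Brief).

3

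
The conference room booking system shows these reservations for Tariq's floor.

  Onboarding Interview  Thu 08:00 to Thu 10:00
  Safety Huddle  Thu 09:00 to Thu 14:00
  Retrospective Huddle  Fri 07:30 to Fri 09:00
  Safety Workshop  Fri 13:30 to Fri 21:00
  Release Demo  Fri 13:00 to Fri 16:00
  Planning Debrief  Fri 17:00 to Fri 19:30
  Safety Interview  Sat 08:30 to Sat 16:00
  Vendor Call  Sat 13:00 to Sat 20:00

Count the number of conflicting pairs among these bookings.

Sorted by start: Onboarding Interview, Safety Huddle, Retrospective Huddle, Release Demo, Safety Workshop, Planning Debrief, Safety Interview, Vendor Call.
Safety Huddle starts before Onboarding Interview ends → Onboarding Interview and Safety Huddle overlap.
Retrospective Huddle starts after Onboarding Interview ends, so nothing later overlaps Onboarding Interview either.
Retrospective Huddle starts after Safety Huddle ends, so nothing later overlaps Safety Huddle either.
Release Demo starts after Retrospective Huddle ends, so nothing later overlaps Retrospective Huddle either.
Safety Workshop starts before Release Demo ends → Release Demo and Safety Workshop overlap.
Planning Debrief starts after Release Demo ends, so nothing later overlaps Release Demo either.
Planning Debrief starts before Safety Workshop ends → Safety Workshop and Planning Debrief overlap.
Safety Interview starts after Safety Workshop ends, so nothing later overlaps Safety Workshop either.
Safety Interview starts after Planning Debrief ends, so nothing later overlaps Planning Debrief either.
Vendor Call starts before Safety Interview ends → Safety Interview and Vendor Call overlap.
Overlapping pairs: Onboarding Interview & Safety Huddle, Planning Debrief & Safety Workshop, Release Demo & Safety Workshop, Safety Interview & Vendor Call — 4 in total.

4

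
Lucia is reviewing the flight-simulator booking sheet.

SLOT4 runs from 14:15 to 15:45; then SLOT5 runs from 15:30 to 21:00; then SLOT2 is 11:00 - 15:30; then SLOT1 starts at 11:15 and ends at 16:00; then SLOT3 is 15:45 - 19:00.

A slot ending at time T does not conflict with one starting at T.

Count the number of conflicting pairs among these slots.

7

Sorted by start: SLOT2, SLOT1, SLOT4, SLOT5, SLOT3.
SLOT1 starts before SLOT2 ends → SLOT2 and SLOT1 overlap.
SLOT4 starts before SLOT2 ends → SLOT2 and SLOT4 overlap.
SLOT5 starts exactly when SLOT2 ends (back-to-back, no overlap) — done with SLOT2.
SLOT4 starts before SLOT1 ends → SLOT1 and SLOT4 overlap.
SLOT5 starts before SLOT1 ends → SLOT1 and SLOT5 overlap.
SLOT3 starts before SLOT1 ends → SLOT1 and SLOT3 overlap.
SLOT5 starts before SLOT4 ends → SLOT4 and SLOT5 overlap.
SLOT3 starts exactly when SLOT4 ends (back-to-back, no overlap).
SLOT3 starts before SLOT5 ends → SLOT5 and SLOT3 overlap.
Overlapping pairs: SLOT1 & SLOT2, SLOT1 & SLOT3, SLOT1 & SLOT4, SLOT1 & SLOT5, SLOT2 & SLOT4, SLOT3 & SLOT5, SLOT4 & SLOT5 — 7 in total.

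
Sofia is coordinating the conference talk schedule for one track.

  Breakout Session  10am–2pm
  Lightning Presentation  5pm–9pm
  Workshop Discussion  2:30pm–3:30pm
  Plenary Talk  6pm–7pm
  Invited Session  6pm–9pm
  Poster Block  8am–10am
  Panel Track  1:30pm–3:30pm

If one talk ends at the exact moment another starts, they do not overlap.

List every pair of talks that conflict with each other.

Sorted by start: Poster Block, Breakout Session, Panel Track, Workshop Discussion, Lightning Presentation, Invited Session, Plenary Talk.
Breakout Session starts exactly when Poster Block ends (back-to-back, no overlap) — done with Poster Block.
Panel Track starts before Breakout Session ends → Breakout Session and Panel Track overlap.
Workshop Discussion starts after Breakout Session ends — done with Breakout Session.
Workshop Discussion starts before Panel Track ends → Panel Track and Workshop Discussion overlap.
Lightning Presentation starts after Panel Track ends — done with Panel Track.
Lightning Presentation starts after Workshop Discussion ends — done with Workshop Discussion.
Invited Session starts before Lightning Presentation ends → Lightning Presentation and Invited Session overlap.
Plenary Talk starts before Lightning Presentation ends → Lightning Presentation and Plenary Talk overlap.
Plenary Talk starts before Invited Session ends → Invited Session and Plenary Talk overlap.

Breakout Session & Panel Track, Invited Session & Lightning Presentation, Invited Session & Plenary Talk, Lightning Presentation & Plenary Talk, Panel Track & Workshop Discussion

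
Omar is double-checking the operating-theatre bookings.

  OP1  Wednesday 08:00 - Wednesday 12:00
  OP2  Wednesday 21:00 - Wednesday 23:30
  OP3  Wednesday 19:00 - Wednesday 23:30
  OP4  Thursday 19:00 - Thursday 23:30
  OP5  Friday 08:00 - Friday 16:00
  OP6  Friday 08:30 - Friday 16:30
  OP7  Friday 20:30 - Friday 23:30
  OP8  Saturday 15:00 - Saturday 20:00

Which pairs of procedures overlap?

OP2 & OP3, OP5 & OP6

Check each pair: they overlap iff neither finishes before the other starts.
Sorted by start: OP1, OP3, OP2, OP4, OP5, OP6, OP7, OP8.
OP3 starts after OP1 ends, so OP1 has no further overlaps.
OP2 starts before OP3 ends → OP3 and OP2 overlap.
OP4 starts after OP3 ends, so OP3 has no further overlaps.
OP4 starts after OP2 ends, so OP2 has no further overlaps.
OP5 starts after OP4 ends, so OP4 has no further overlaps.
OP6 starts before OP5 ends → OP5 and OP6 overlap.
OP7 starts after OP5 ends, so OP5 has no further overlaps.
OP7 starts after OP6 ends, so OP6 has no further overlaps.
OP8 starts after OP7 ends.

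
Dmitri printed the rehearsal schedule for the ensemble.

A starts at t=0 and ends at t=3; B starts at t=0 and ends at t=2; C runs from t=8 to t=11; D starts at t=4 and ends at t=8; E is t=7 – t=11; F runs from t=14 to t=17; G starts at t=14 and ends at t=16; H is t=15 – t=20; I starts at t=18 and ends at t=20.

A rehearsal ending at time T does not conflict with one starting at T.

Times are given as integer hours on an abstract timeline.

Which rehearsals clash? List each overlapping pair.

Two intervals overlap when each starts before the other ends.
Sorted by start: A, B, D, E, C, F, G, H, I.
B starts before A ends → A and B overlap.
D starts after A ends; A is clear from here.
D starts after B ends; B is clear from here.
E starts before D ends → D and E overlap.
C starts exactly when D ends (back-to-back, no overlap); D is clear from here.
C starts before E ends → E and C overlap.
F starts after E ends; E is clear from here.
F starts after C ends; C is clear from here.
G starts before F ends → F and G overlap.
H starts before F ends → F and H overlap.
I starts after F ends.
H starts before G ends → G and H overlap.
I starts after G ends.
I starts before H ends → H and I overlap.

A & B, C & E, D & E, F & G, F & H, G & H, H & I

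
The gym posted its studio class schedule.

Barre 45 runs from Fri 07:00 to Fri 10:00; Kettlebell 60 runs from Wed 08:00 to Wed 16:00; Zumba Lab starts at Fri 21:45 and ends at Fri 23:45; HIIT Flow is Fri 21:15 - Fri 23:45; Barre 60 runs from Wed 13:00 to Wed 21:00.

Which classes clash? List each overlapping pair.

Sorted by start: Kettlebell 60, Barre 60, Barre 45, HIIT Flow, Zumba Lab.
Barre 60 starts before Kettlebell 60 ends → Kettlebell 60 and Barre 60 overlap.
Barre 45 starts after Kettlebell 60 ends — done with Kettlebell 60.
Barre 45 starts after Barre 60 ends — done with Barre 60.
HIIT Flow starts after Barre 45 ends — done with Barre 45.
Zumba Lab starts before HIIT Flow ends → HIIT Flow and Zumba Lab overlap.

Barre 60 & Kettlebell 60, HIIT Flow & Zumba Lab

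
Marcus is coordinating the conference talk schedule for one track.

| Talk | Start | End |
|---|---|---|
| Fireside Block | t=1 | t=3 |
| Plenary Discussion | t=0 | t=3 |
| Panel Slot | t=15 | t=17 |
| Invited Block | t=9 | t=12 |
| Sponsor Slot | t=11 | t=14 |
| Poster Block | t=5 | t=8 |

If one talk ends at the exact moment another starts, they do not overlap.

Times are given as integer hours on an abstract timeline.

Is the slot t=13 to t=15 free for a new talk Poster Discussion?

No — it overlaps Sponsor Slot

Plenary Discussion: ends t=3 at or before Poster Discussion starts t=13 → clear.
Fireside Block: ends t=3 at or before Poster Discussion starts t=13 → clear.
Poster Block: ends t=8 at or before Poster Discussion starts t=13 → clear.
Invited Block: ends t=12 at or before Poster Discussion starts t=13 → clear.
Sponsor Slot: starts t=11 before Poster Discussion ends t=15, and ends t=14 after Poster Discussion starts t=13 → overlap.
Panel Slot: starts t=15 at or after Poster Discussion ends t=15 → clear.
Poster Discussion overlaps Sponsor Slot.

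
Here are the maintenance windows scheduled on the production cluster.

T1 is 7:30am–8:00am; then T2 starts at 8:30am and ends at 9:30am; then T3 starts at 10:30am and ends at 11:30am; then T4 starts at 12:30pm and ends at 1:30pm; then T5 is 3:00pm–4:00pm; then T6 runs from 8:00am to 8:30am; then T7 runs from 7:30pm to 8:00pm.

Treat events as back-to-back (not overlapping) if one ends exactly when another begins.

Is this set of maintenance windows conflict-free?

Yes

Sorted by start: T1, T6, T2, T3, T4, T5, T7.
T6 starts exactly when T1 ends (back-to-back, no overlap) — done with T1.
T2 starts exactly when T6 ends (back-to-back, no overlap) — done with T6.
T3 starts after T2 ends — done with T2.
T4 starts after T3 ends — done with T3.
T5 starts after T4 ends — done with T4.
T7 starts after T5 ends.
Every pair is clear; the schedule has no overlaps.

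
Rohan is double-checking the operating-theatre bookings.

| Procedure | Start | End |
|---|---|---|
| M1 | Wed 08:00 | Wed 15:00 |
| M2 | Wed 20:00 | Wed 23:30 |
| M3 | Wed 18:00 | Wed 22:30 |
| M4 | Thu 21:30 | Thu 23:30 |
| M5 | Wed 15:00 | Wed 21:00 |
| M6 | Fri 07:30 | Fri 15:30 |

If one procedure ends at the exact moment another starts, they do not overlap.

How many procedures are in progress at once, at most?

3

Sweep the timeline, counting +1 at each start and −1 at each end (ends before starts at a tie):
Wed 08:00 start M1 → 1
Wed 15:00 end M1 → 0
Wed 15:00 start M5 → 1
Wed 18:00 start M3 → 2
Wed 20:00 start M2 → 3
Wed 21:00 end M5 → 2
Wed 22:30 end M3 → 1
Wed 23:30 end M2 → 0
Thu 21:30 start M4 → 1
Thu 23:30 end M4 → 0
Fri 07:30 start M6 → 1
Fri 15:30 end M6 → 0
Peak is 3, at Wed 20:00 (M2, M3, M5).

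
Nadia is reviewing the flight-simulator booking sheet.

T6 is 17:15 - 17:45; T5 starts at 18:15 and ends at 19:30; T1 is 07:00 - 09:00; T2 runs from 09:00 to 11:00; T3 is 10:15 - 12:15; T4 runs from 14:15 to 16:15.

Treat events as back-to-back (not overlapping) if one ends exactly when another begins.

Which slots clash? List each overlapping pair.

T2 & T3

Check each pair: they overlap iff neither finishes before the other starts.
Sorted by start: T1, T2, T3, T4, T6, T5.
T2 starts exactly when T1 ends (back-to-back, no overlap), so T1 has no further overlaps.
T3 starts before T2 ends → T2 and T3 overlap.
T4 starts after T2 ends, so T2 has no further overlaps.
T4 starts after T3 ends, so T3 has no further overlaps.
T6 starts after T4 ends, so T4 has no further overlaps.
T5 starts after T6 ends.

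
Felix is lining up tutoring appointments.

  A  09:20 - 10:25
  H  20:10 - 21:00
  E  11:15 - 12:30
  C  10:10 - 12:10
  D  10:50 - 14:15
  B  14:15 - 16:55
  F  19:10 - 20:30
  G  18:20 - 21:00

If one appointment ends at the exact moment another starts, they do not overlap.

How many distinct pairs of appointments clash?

Sorted by start: A, C, D, E, B, G, F, H.
C starts before A ends → A and C overlap.
D starts after A ends, so nothing later overlaps A either.
D starts before C ends → C and D overlap.
E starts before C ends → C and E overlap.
B starts after C ends, so nothing later overlaps C either.
E starts before D ends → D and E overlap.
B starts exactly when D ends (back-to-back, no overlap), so nothing later overlaps D either.
B starts after E ends, so nothing later overlaps E either.
G starts after B ends, so nothing later overlaps B either.
F starts before G ends → G and F overlap.
H starts before G ends → G and H overlap.
H starts before F ends → F and H overlap.
Overlapping pairs: A & C, C & D, C & E, D & E, F & G, F & H, G & H — 7 in total.

7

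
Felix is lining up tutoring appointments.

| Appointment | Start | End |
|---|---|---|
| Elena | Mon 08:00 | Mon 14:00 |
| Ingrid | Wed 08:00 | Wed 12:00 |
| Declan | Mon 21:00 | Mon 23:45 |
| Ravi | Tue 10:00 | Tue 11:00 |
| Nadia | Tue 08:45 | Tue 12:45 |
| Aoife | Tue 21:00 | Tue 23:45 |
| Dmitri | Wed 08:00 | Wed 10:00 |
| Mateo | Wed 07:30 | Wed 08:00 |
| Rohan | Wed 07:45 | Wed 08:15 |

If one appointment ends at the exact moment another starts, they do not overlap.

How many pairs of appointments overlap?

5

Sorted by start: Elena, Declan, Nadia, Ravi, Aoife, Mateo, Rohan, Ingrid, Dmitri.
Declan starts after Elena ends; Elena is clear from here.
Nadia starts after Declan ends; Declan is clear from here.
Ravi starts before Nadia ends → Nadia and Ravi overlap.
Aoife starts after Nadia ends; Nadia is clear from here.
Aoife starts after Ravi ends; Ravi is clear from here.
Mateo starts after Aoife ends; Aoife is clear from here.
Rohan starts before Mateo ends → Mateo and Rohan overlap.
Ingrid starts exactly when Mateo ends (back-to-back, no overlap); Mateo is clear from here.
Ingrid starts before Rohan ends → Rohan and Ingrid overlap.
Dmitri starts before Rohan ends → Rohan and Dmitri overlap.
Dmitri starts before Ingrid ends → Ingrid and Dmitri overlap.
Overlapping pairs: Dmitri & Ingrid, Dmitri & Rohan, Ingrid & Rohan, Mateo & Rohan, Nadia & Ravi — 5 in total.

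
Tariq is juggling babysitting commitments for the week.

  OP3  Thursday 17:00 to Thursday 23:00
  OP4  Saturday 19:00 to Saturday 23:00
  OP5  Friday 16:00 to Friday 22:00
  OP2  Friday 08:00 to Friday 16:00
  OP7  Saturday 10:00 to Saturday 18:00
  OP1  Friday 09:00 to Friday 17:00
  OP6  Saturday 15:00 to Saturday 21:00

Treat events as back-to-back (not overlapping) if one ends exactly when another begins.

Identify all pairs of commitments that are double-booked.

OP1 & OP2, OP1 & OP5, OP4 & OP6, OP6 & OP7

Sorted by start: OP3, OP2, OP1, OP5, OP7, OP6, OP4.
OP2 starts after OP3 ends; OP3 is clear from here.
OP1 starts before OP2 ends → OP2 and OP1 overlap.
OP5 starts exactly when OP2 ends (back-to-back, no overlap); OP2 is clear from here.
OP5 starts before OP1 ends → OP1 and OP5 overlap.
OP7 starts after OP1 ends; OP1 is clear from here.
OP7 starts after OP5 ends; OP5 is clear from here.
OP6 starts before OP7 ends → OP7 and OP6 overlap.
OP4 starts after OP7 ends.
OP4 starts before OP6 ends → OP6 and OP4 overlap.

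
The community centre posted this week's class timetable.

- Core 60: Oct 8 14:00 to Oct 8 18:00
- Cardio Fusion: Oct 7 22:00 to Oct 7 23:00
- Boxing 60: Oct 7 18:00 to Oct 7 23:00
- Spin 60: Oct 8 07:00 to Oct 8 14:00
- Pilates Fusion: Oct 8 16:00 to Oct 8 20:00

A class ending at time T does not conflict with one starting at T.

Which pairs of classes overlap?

Boxing 60 & Cardio Fusion, Core 60 & Pilates Fusion

Sorted by start: Boxing 60, Cardio Fusion, Spin 60, Core 60, Pilates Fusion.
Cardio Fusion starts before Boxing 60 ends → Boxing 60 and Cardio Fusion overlap.
Spin 60 starts after Boxing 60 ends — done with Boxing 60.
Spin 60 starts after Cardio Fusion ends — done with Cardio Fusion.
Core 60 starts exactly when Spin 60 ends (back-to-back, no overlap) — done with Spin 60.
Pilates Fusion starts before Core 60 ends → Core 60 and Pilates Fusion overlap.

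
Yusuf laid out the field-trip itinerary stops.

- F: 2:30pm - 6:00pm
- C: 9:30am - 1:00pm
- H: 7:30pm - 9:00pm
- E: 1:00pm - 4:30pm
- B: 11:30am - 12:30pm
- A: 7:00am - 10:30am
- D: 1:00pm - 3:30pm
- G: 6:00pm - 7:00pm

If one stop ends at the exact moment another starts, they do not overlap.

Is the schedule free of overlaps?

Sorted by start: A, C, B, D, E, F, G, H.
C starts before A ends → A and C overlap.
That's a conflict, so the schedule is not conflict-free.

No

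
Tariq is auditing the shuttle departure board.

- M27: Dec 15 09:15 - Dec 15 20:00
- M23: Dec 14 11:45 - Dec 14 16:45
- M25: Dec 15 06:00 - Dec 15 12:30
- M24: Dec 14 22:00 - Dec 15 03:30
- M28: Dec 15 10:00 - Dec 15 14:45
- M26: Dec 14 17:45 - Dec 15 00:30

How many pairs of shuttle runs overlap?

Sorted by start: M23, M26, M24, M25, M27, M28.
M26 starts after M23 ends, so M23 has no further overlaps.
M24 starts before M26 ends → M26 and M24 overlap.
M25 starts after M26 ends, so M26 has no further overlaps.
M25 starts after M24 ends, so M24 has no further overlaps.
M27 starts before M25 ends → M25 and M27 overlap.
M28 starts before M25 ends → M25 and M28 overlap.
M28 starts before M27 ends → M27 and M28 overlap.
Overlapping pairs: M24 & M26, M25 & M27, M25 & M28, M27 & M28 — 4 in total.

4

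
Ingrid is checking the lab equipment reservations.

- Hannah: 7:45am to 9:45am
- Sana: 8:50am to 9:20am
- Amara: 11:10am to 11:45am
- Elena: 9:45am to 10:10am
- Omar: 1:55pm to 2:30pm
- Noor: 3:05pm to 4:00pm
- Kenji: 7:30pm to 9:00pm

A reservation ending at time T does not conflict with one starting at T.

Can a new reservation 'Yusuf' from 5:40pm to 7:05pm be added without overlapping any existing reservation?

Yes — the slot is free

Hannah: ends 9:45am at or before Yusuf starts 5:40pm → clear.
Sana: ends 9:20am at or before Yusuf starts 5:40pm → clear.
Elena: ends 10:10am at or before Yusuf starts 5:40pm → clear.
Amara: ends 11:45am at or before Yusuf starts 5:40pm → clear.
Omar: ends 2:30pm at or before Yusuf starts 5:40pm → clear.
Noor: ends 4:00pm at or before Yusuf starts 5:40pm → clear.
Kenji: starts 7:30pm at or after Yusuf ends 7:05pm → clear.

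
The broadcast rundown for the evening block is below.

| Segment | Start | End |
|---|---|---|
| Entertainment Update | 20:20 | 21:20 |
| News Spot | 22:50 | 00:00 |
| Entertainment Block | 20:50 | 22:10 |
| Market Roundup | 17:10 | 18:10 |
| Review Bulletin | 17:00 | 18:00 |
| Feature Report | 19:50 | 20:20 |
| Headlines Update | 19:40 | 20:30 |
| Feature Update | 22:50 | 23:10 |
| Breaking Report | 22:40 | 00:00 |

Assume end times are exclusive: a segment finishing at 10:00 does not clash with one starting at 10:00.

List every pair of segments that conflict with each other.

Breaking Report & Feature Update, Breaking Report & News Spot, Entertainment Block & Entertainment Update, Entertainment Update & Headlines Update, Feature Report & Headlines Update, Feature Update & News Spot, Market Roundup & Review Bulletin

Two intervals overlap when each starts before the other ends.
Sorted by start: Review Bulletin, Market Roundup, Headlines Update, Feature Report, Entertainment Update, Entertainment Block, Breaking Report, News Spot, Feature Update.
Market Roundup starts before Review Bulletin ends → Review Bulletin and Market Roundup overlap.
Headlines Update starts after Review Bulletin ends — done with Review Bulletin.
Headlines Update starts after Market Roundup ends — done with Market Roundup.
Feature Report starts before Headlines Update ends → Headlines Update and Feature Report overlap.
Entertainment Update starts before Headlines Update ends → Headlines Update and Entertainment Update overlap.
Entertainment Block starts after Headlines Update ends — done with Headlines Update.
Entertainment Update starts exactly when Feature Report ends (back-to-back, no overlap) — done with Feature Report.
Entertainment Block starts before Entertainment Update ends → Entertainment Update and Entertainment Block overlap.
Breaking Report starts after Entertainment Update ends — done with Entertainment Update.
Breaking Report starts after Entertainment Block ends — done with Entertainment Block.
News Spot starts before Breaking Report ends → Breaking Report and News Spot overlap.
Feature Update starts before Breaking Report ends → Breaking Report and Feature Update overlap.
Feature Update starts before News Spot ends → News Spot and Feature Update overlap.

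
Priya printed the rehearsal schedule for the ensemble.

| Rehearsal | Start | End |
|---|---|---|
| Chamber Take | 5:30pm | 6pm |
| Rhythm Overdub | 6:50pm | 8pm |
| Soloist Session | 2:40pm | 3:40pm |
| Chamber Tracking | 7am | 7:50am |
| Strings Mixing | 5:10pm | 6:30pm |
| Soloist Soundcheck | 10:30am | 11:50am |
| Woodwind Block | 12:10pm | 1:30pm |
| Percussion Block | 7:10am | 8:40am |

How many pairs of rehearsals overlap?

Two intervals overlap when each starts before the other ends.
Sorted by start: Chamber Tracking, Percussion Block, Soloist Soundcheck, Woodwind Block, Soloist Session, Strings Mixing, Chamber Take, Rhythm Overdub.
Percussion Block starts before Chamber Tracking ends → Chamber Tracking and Percussion Block overlap.
Soloist Soundcheck starts after Chamber Tracking ends — done with Chamber Tracking.
Soloist Soundcheck starts after Percussion Block ends — done with Percussion Block.
Woodwind Block starts after Soloist Soundcheck ends — done with Soloist Soundcheck.
Soloist Session starts after Woodwind Block ends — done with Woodwind Block.
Strings Mixing starts after Soloist Session ends — done with Soloist Session.
Chamber Take starts before Strings Mixing ends → Strings Mixing and Chamber Take overlap.
Rhythm Overdub starts after Strings Mixing ends.
Rhythm Overdub starts after Chamber Take ends.
Overlapping pairs: Chamber Take & Strings Mixing, Chamber Tracking & Percussion Block — 2 in total.

2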